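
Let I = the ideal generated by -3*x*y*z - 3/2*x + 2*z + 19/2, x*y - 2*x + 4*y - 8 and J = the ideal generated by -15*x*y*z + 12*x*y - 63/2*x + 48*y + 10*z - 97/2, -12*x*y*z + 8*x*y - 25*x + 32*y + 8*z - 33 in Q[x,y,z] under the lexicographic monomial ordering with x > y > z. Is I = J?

Two ideals are equal iff their reduced Gröbner bases coincide (the reduced basis is unique for a fixed ordering).
Buchberger on the first generating set:
f_1 = -3*x*y*z - 3/2*x + 2*z + 19/2, LT = x*y*z.
f_2 = x*y - 2*x + 4*y - 8, LT = x*y.

S(f_1,f_2): lcm = x*y*z. S = 2*x*z + 1/2*x - 4*y*z + 22/3*z - 19/6.
  leading term x*z: no divisor's leading term divides it; move 2*x*z to the remainder.
  leading term x: no divisor's leading term divides it; move 1/2*x to the remainder.
  leading term y*z: no divisor's leading term divides it; move -4*y*z to the remainder.
  leading term z: no divisor's leading term divides it; move 22/3*z to the remainder.
  leading term 1: no divisor's leading term divides it; move -19/6 to the remainder.
  remainder 2*x*z + 1/2*x - 4*y*z + 22/3*z - 19/6 ≠ 0; add g_3 = 2*x*z + 1/2*x - 4*y*z + 22/3*z - 19/6 to the basis.

S(f_1,g_3): lcm = x*y*z. S = -1/4*x*y + 1/2*x + 2*y**2*z - 11/3*y*z + 19/12*y - 2/3*z - 19/6.
  leading term x*y: subtract (-1/4)·f_2 from -1/4*x*y + 1/2*x + 2*y**2*z - 11/3*y*z + 19/12*y - 2/3*z - 19/6 → 2*y**2*z - 11/3*y*z + 31/12*y - 2/3*z - 31/6
  leading term y**2*z: no divisor's leading term divides it; move 2*y**2*z to the remainder.
  leading term y*z: no divisor's leading term divides it; move -11/3*y*z to the remainder.
  leading term y: no divisor's leading term divides it; move 31/12*y to the remainder.
  leading term z: no divisor's leading term divides it; move -2/3*z to the remainder.
  leading term 1: no divisor's leading term divides it; move -31/6 to the remainder.
  remainder 2*y**2*z - 11/3*y*z + 31/12*y - 2/3*z - 31/6 ≠ 0; add g_4 = 2*y**2*z - 11/3*y*z + 31/12*y - 2/3*z - 31/6 to the basis.

The other S-polynomials (S(f_2,g_3), S(f_1,g_4), S(f_2,g_4), S(g_3,g_4)) all reduce to 0 modulo the current basis, so we have a Gröbner basis.
Inter-reduce: drop elements whose leading term is divisible by another's, tail-reduce, and make monic.
Reduced Gröbner basis: {x*y - 2*x + 4*y - 8, x*z + 1/4*x - 2*y*z + 11/3*z - 19/12, y**2*z - 11/6*y*z + 31/24*y - 1/3*z - 31/12}.

Buchberger on the second generating set:
h_1 = -15*x*y*z + 12*x*y - 63/2*x + 48*y + 10*z - 97/2, LT = x*y*z.
h_2 = -12*x*y*z + 8*x*y - 25*x + 32*y + 8*z - 33, LT = x*y*z.

S(h_1,h_2): lcm = x*y*z. S = -2/15*x*y + 1/60*x - 8/15*y + 29/60.
  leading term x*y: no divisor's leading term divides it; move -2/15*x*y to the remainder.
  leading term x: no divisor's leading term divides it; move 1/60*x to the remainder.
  leading term y: no divisor's leading term divides it; move -8/15*y to the remainder.
  leading term 1: no divisor's leading term divides it; move 29/60 to the remainder.
  remainder -2/15*x*y + 1/60*x - 8/15*y + 29/60 ≠ 0; add k_3 = -2/15*x*y + 1/60*x - 8/15*y + 29/60 to the basis.

S(h_1,k_3): lcm = x*y*z. S = -4/5*x*y + 1/8*x*z + 21/10*x - 4*y*z - 16/5*y + 71/24*z + 97/30.
  leading term x*y: subtract (6)·k_3 from -4/5*x*y + 1/8*x*z + 21/10*x - 4*y*z - 16/5*y + 71/24*z + 97/30 → 1/8*x*z + 2*x - 4*y*z + 71/24*z + 1/3
  leading term x*z: no divisor's leading term divides it; move 1/8*x*z to the remainder.
  leading term x: no divisor's leading term divides it; move 2*x to the remainder.
  leading term y*z: no divisor's leading term divides it; move -4*y*z to the remainder.
  leading term z: no divisor's leading term divides it; move 71/24*z to the remainder.
  leading term 1: no divisor's leading term divides it; move 1/3 to the remainder.
  remainder 1/8*x*z + 2*x - 4*y*z + 71/24*z + 1/3 ≠ 0; add k_4 = 1/8*x*z + 2*x - 4*y*z + 71/24*z + 1/3 to the basis.

S(h_1,k_4): lcm = x*y*z. S = -84/5*x*y + 21/10*x + 32*y**2*z - 71/3*y*z - 88/15*y - 2/3*z + 97/30.
  leading term x*y: subtract (126)·k_3 from -84/5*x*y + 21/10*x + 32*y**2*z - 71/3*y*z - 88/15*y - 2/3*z + 97/30 → 32*y**2*z - 71/3*y*z + 184/3*y - 2/3*z - 173/3
  leading term y**2*z: no divisor's leading term divides it; move 32*y**2*z to the remainder.
  leading term y*z: no divisor's leading term divides it; move -71/3*y*z to the remainder.
  leading term y: no divisor's leading term divides it; move 184/3*y to the remainder.
  leading term z: no divisor's leading term divides it; move -2/3*z to the remainder.
  leading term 1: no divisor's leading term divides it; move -173/3 to the remainder.
  remainder 32*y**2*z - 71/3*y*z + 184/3*y - 2/3*z - 173/3 ≠ 0; add k_5 = 32*y**2*z - 71/3*y*z + 184/3*y - 2/3*z - 173/3 to the basis.

The other S-polynomials (S(h_2,k_3), S(h_2,k_4), S(k_3,k_4), S(h_1,k_5), S(h_2,k_5), S(k_3,k_5), S(k_4,k_5)) all reduce to 0 modulo the current basis, so we have a Gröbner basis.
Inter-reduce: drop elements whose leading term is divisible by another's, tail-reduce, and make monic.
Reduced Gröbner basis: {x*y - 1/8*x + 4*y - 29/8, x*z + 16*x - 32*y*z + 71/3*z + 8/3, y**2*z - 71/96*y*z + 23/12*y - 1/48*z - 173/96}.

The bases are distinct; the ideals are different.

No, the ideals differ.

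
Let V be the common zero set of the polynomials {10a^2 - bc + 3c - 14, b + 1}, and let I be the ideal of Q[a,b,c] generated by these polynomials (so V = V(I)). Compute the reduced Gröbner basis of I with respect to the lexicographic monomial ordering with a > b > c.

f_1 = 10a^2 - bc + 3c - 14, LT = a^2.
f_2 = b + 1, LT = b.

The S-polynomials (S(f_1,f_2)) all reduce to 0 modulo the current basis, so we have a Gröbner basis.

G = {a^2 + 2/5c - 7/5, b + 1}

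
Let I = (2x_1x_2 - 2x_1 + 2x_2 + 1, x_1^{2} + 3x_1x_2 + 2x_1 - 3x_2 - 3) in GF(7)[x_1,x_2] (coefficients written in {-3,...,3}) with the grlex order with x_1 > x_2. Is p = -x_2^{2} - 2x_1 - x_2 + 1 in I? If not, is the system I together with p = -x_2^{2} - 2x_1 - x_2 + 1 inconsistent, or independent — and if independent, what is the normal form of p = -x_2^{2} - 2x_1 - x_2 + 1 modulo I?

-x_2^{2} - 2x_1 - x_2 + 1 lies in I (it reduces to 0).

First compute the reduced Gröbner basis of I by Buchberger's algorithm.
f_1 = 2x_1x_2 - 2x_1 + 2x_2 + 1, LT = x_1x_2.
f_2 = x_1^{2} + 3x_1x_2 + 2x_1 - 3x_2 - 3, LT = x_1^{2}.

S(f_1,f_2): lcm = x_1^{2}x_2. S = -3x_1x_2^{2} - x_1^{2} - x_1x_2 + 3x_2^{2} - 3x_1 + 3x_2.
  reduce S modulo (f_1, f_2):
  remainder -x_2^{2} - 2x_1 - x_2 + 1 ≠ 0; add h_3 = -x_2^{2} - 2x_1 - x_2 + 1 to the basis.

The other S-polynomials (S(f_1,h_3), S(f_2,h_3)) all reduce to 0 modulo the current basis, so we have a Gröbner basis.
Inter-reduce: drop elements whose leading term is divisible by another's, tail-reduce, and make monic.
Reduced Gröbner basis: {x_1^{2} - 2x_1 + x_2 - 1, x_1x_2 - x_1 + x_2 - 3, x_2^{2} + 2x_1 + x_2 - 1}.
Label its elements g_1 = x_1^{2} - 2x_1 + x_2 - 1, g_2 = x_1x_2 - x_1 + x_2 - 3, g_3 = x_2^{2} + 2x_1 + x_2 - 1.

Reduce p = -x_2^{2} - 2x_1 - x_2 + 1 modulo G:
  leading term x_2^{2}: subtract (-1)·g_3 from -x_2^{2} - 2x_1 - x_2 + 1 → 0
  normal form = 0.
Since the normal form is 0, p ∈ I.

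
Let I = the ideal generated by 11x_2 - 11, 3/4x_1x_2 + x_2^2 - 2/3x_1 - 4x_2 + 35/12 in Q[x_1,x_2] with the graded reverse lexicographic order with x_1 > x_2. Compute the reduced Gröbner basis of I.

f_1 = 11x_2 - 11, LT = x_2.
f_2 = 3/4x_1x_2 + x_2^2 - 2/3x_1 - 4x_2 + 35/12, LT = x_1x_2.

S(f_1,f_2): lcm = x_1x_2. S = -4/3x_2^2 - 1/9x_1 + 16/3x_2 - 35/9.
  reduce S modulo (f_1, f_2):
  remainder -1/9x_1 + 1/9 ≠ 0; add g_3 = -1/9x_1 + 1/9 to the basis.

The other S-polynomials (S(f_1,g_3), S(f_2,g_3)) all reduce to 0 modulo the current basis, so we have a Gröbner basis.
Inter-reduce: drop elements whose leading term is divisible by another's, tail-reduce, and make monic.

G = {x_1 - 1, x_2 - 1}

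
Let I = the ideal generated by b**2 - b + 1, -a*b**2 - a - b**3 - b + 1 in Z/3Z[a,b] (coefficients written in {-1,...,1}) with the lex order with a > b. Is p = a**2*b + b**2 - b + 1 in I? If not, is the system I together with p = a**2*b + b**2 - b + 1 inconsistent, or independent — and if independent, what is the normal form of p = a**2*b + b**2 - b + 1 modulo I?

a**2*b + b**2 - b + 1 lies in I (it reduces to 0).

First compute the reduced Gröbner basis of I by Buchberger's algorithm.
f_1 = b**2 - b + 1, LT = b**2.
f_2 = -a*b**2 - a - b**3 - b + 1, LT = a*b**2.

S(f_1,f_2): lcm = a*b**2. S = -a*b - b**3 - b + 1.
  leading term a*b: no divisor's leading term divides it; move -a*b to the remainder.
  leading term b**3: subtract (-b)·f_1 from -b**3 - b + 1 → -b**2 + 1
  leading term b**2: subtract (-1)·f_1 from -b**2 + 1 → -b - 1
  leading term b: no divisor's leading term divides it; move -b to the remainder.
  leading term 1: no divisor's leading term divides it; move -1 to the remainder.
  remainder -a*b - b - 1 ≠ 0; add h_3 = -a*b - b - 1 to the basis.

S(f_1,h_3): lcm = a*b**2. S = -a*b + a - b**2 - b.
  leading term a*b: subtract (1)·h_3 from -a*b + a - b**2 - b → a - b**2 + 1
  leading term a: no divisor's leading term divides it; move a to the remainder.
  leading term b**2: subtract (-1)·f_1 from -b**2 + 1 → -b - 1
  leading term b: no divisor's leading term divides it; move -b to the remainder.
  leading term 1: no divisor's leading term divides it; move -1 to the remainder.
  remainder a - b - 1 ≠ 0; add h_4 = a - b - 1 to the basis.

The other S-polynomials (S(f_2,h_3), S(f_1,h_4), S(f_2,h_4), S(h_3,h_4)) all reduce to 0 modulo the current basis, so we have a Gröbner basis.
Inter-reduce: drop elements whose leading term is divisible by another's, tail-reduce, and make monic.
Reduced Gröbner basis: {a - b - 1, b**2 - b + 1}.
Label its elements g_1 = a - b - 1, g_2 = b**2 - b + 1.

Reduce p = a**2*b + b**2 - b + 1 modulo G:
  leading term a**2*b: subtract (a*b)·g_1 from a**2*b + b**2 - b + 1 → a*b**2 + a*b + b**2 - b + 1
  leading term a*b**2: subtract (b**2)·g_1 from a*b**2 + a*b + b**2 - b + 1 → a*b + b**3 - b**2 - b + 1
  leading term a*b: subtract (b)·g_1 from a*b + b**3 - b**2 - b + 1 → b**3 + 1
  leading term b**3: subtract (b)·g_2 from b**3 + 1 → b**2 - b + 1
  leading term b**2: subtract (1)·g_2 from b**2 - b + 1 → 0
  normal form = 0.
Since the normal form is 0, p ∈ I.

Ideal membership is decidable via reduction modulo a Gröbner basis.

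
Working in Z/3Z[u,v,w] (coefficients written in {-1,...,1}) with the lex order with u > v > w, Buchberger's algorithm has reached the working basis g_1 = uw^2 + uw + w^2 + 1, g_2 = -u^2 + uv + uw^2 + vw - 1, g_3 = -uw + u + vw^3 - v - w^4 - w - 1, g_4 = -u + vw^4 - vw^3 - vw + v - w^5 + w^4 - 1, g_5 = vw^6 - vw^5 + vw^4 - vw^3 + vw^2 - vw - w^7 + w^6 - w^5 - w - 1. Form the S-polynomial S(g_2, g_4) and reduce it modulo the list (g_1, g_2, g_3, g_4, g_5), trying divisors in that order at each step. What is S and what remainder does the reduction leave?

S(g_2, g_4) = uvw^4 - uvw^3 - uvw - uw^5 + uw^4 - uw^2 - u - vw + 1; remainder on division = 0.

lcm(LM(g_2), LM(g_4)) = u^2.
S = (lcm/LT(g_2))·g_2 − (lcm/LT(g_4))·g_4 = uvw^4 - uvw^3 - uvw - uw^5 + uw^4 - uw^2 - u - vw + 1.
Reduce S modulo (g_1, g_2, g_3, g_4, g_5) in that order:
  leading term uvw^4: subtract (vw^2)·g_1 from uvw^4 - uvw^3 - uvw - uw^5 + uw^4 - uw^2 - u - vw + 1 → uvw^3 - uvw - uw^5 + uw^4 - uw^2 - u - vw^4 - vw^2 - vw + 1
  leading term uvw^3: subtract (vw)·g_1 from uvw^3 - uvw - uw^5 + uw^4 - uw^2 - u - vw^4 - vw^2 - vw + 1 → -uvw^2 - uvw - uw^5 + uw^4 - uw^2 - u - vw^4 - vw^3 - vw^2 + vw + 1
  leading term uvw^2: subtract (-v)·g_1 from -uvw^2 - uvw - uw^5 + uw^4 - uw^2 - u - vw^4 - vw^3 - vw^2 + vw + 1 → -uw^5 + uw^4 - uw^2 - u - vw^4 - vw^3 + vw + v + 1
  leading term uw^5: subtract (-w^3)·g_1 from -uw^5 + uw^4 - uw^2 - u - vw^4 - vw^3 + vw + v + 1 → -uw^4 - uw^2 - u - vw^4 - vw^3 + vw + v + w^5 + w^3 + 1
  leading term uw^4: subtract (-w^2)·g_1 from -uw^4 - uw^2 - u - vw^4 - vw^3 + vw + v + w^5 + w^3 + 1 → uw^3 - uw^2 - u - vw^4 - vw^3 + vw + v + w^5 + w^4 + w^3 + w^2 + 1
  leading term uw^3: subtract (w)·g_1 from uw^3 - uw^2 - u - vw^4 - vw^3 + vw + v + w^5 + w^4 + w^3 + w^2 + 1 → uw^2 - u - vw^4 - vw^3 + vw + v + w^5 + w^4 + w^2 - w + 1
  leading term uw^2: subtract (1)·g_1 from uw^2 - u - vw^4 - vw^3 + vw + v + w^5 + w^4 + w^2 - w + 1 → -uw - u - vw^4 - vw^3 + vw + v + w^5 + w^4 - w
  leading term uw: subtract (1)·g_3 from -uw - u - vw^4 - vw^3 + vw + v + w^5 + w^4 - w → u - vw^4 + vw^3 + vw - v + w^5 - w^4 + 1
  leading term u: subtract (-1)·g_4 from u - vw^4 + vw^3 + vw - v + w^5 - w^4 + 1 → 0
The remainder is 0, so this S-polynomial contributes no new basis element.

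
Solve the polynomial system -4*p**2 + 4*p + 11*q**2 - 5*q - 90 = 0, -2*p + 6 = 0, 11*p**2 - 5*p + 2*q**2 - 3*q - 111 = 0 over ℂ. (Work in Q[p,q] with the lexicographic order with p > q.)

{(3, -3)}

Compute a lex Gröbner basis by Buchberger's algorithm.
f_1 = -4*p**2 + 4*p + 11*q**2 - 5*q - 90, LT = p**2.
f_2 = -2*p + 6, LT = p.
f_3 = 11*p**2 - 5*p + 2*q**2 - 3*q - 111, LT = p**2.

S(f_1,f_2): lcm = p**2. S = 2*p - 11/4*q**2 + 5/4*q + 45/2.
  reduce S modulo (f_1, f_2, f_3):
  remainder -11/4*q**2 + 5/4*q + 57/2 ≠ 0; add h_4 = -11/4*q**2 + 5/4*q + 57/2 to the basis.

S(f_1,f_3): lcm = p**2. S = -6/11*p - 129/44*q**2 + 67/44*q + 717/22.
  reduce S modulo (f_1, f_2, f_3, h_4):
  remainder 23/121*q + 69/121 ≠ 0; add h_5 = 23/121*q + 69/121 to the basis.

The other S-polynomials (S(f_2,f_3), S(f_1,h_4), S(f_2,h_4), S(f_3,h_4), S(f_1,h_5), S(f_2,h_5), S(f_3,h_5), S(h_4,h_5)) all reduce to 0 modulo the current basis, so we have a Gröbner basis.
Inter-reduce: drop elements whose leading term is divisible by another's, tail-reduce, and make monic.
Reduced Gröbner basis: {p - 3, q + 3}.

A lex Gröbner basis eliminates variables successively. Here q + 3 depends only on q, with roots {-3}; lifting each root through the earlier basis elements recovers the full solutions.
  q = -3: the earlier basis element becomes p - 3 = 0, giving p = 3 — point (3, -3).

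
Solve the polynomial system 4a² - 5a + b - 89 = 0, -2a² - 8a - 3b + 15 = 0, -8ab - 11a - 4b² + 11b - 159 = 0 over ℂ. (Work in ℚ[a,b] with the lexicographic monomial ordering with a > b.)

Compute a lex Gröbner basis by Buchberger's algorithm.
f_1 = 4a² - 5a + b - 89, LT = a².
f_2 = -2a² - 8a - 3b + 15, LT = a².
f_3 = -8ab - 11a - 4b² + 11b - 159, LT = ab.

S(f_1,f_2): lcm = a². S = -21/4a - 5/4b - 59/4.
  reduce S modulo (f_1, f_2, f_3):
  remainder -21/4a - 5/4b - 59/4 ≠ 0; add h_4 = -21/4a - 5/4b - 59/4 to the basis.

S(f_1,f_3): lcm = a²b. S = -11/8a² - ½ab² + ⅛ab - 159/8a + ¼b² - 89/4b.
  reduce S modulo (f_1, f_2, f_3, h_4):
  remainder ¼b³ - 27/32b² - 2439/448b + 7645/448 ≠ 0; add h_5 = ¼b³ - 27/32b² - 2439/448b + 7645/448 to the basis.

S(f_2,f_3): lcm = a²b. S = -11/8a² - ½ab² + 43/8ab - 159/8a + 3/2b² - 15/2b.
  reduce S modulo (f_1, f_2, f_3, h_4, h_5):
  remainder -11/8b² + 379/16b - 1345/16 ≠ 0; add h_6 = -11/8b² + 379/16b - 1345/16 to the basis.

S(f_1,h_4): lcm = a². S = -5/21ab - 341/84a + ¼b - 89/4.
  reduce S modulo (f_1, f_2, f_3, h_4, h_5, h_6):
  remainder 4628/1617b - 23140/1617 ≠ 0; add h_7 = 4628/1617b - 23140/1617 to the basis.

The other S-polynomials (S(f_2,h_4), S(f_3,h_4), S(f_1,h_5), S(f_2,h_5), S(f_3,h_5), S(h_4,h_5), S(f_1,h_6), S(f_2,h_6), S(f_3,h_6), S(h_4,h_6), S(h_5,h_6), S(f_1,h_7), S(f_2,h_7), S(f_3,h_7), S(h_4,h_7), S(h_5,h_7), S(h_6,h_7)) all reduce to 0 modulo the current basis, so we have a Gröbner basis.
Inter-reduce: drop elements whose leading term is divisible by another's, tail-reduce, and make monic.
Reduced Gröbner basis: {a + 4, b - 5}.

From the last basis element, b - 5 = 0, so b takes values in {5}. Each choice, substituted upward through the basis, yields the corresponding point(s) of the solution set.
  b = 5: the earlier basis element becomes a + 4 = 0, giving a = -4 — point (-4, 5).

{(-4, 5)}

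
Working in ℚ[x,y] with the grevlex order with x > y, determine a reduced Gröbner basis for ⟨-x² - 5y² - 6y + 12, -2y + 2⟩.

G = {x² - 1, y - 1}

f_1 = -x² - 5y² - 6y + 12, LT = x².
f_2 = -2y + 2, LT = y.

S(f_1,f_2): leading monomials are coprime, so the S-polynomial reduces to 0 (Buchberger's first criterion).
Every S-polynomial of the final basis reduces to 0, so we have a Gröbner basis.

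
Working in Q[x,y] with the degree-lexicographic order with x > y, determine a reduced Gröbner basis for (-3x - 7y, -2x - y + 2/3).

G = {x - 14/33, y + 2/11}

f_1 = -3x - 7y, LT = x.
f_2 = -2x - y + 2/3, LT = x.

S(f_1,f_2): lcm = x. S = 11/6y + 1/3.
  leading term y: no divisor's leading term divides it; move 11/6y to the remainder.
  leading term 1: no divisor's leading term divides it; move 1/3 to the remainder.
  remainder 11/6y + 1/3 ≠ 0; add g_3 = 11/6y + 1/3 to the basis.

S(f_1,g_3): leading monomials are coprime, so the S-polynomial reduces to 0 (Buchberger's first criterion).
S(f_2,g_3): leading monomials are coprime, so the S-polynomial reduces to 0 (Buchberger's first criterion).
Every S-polynomial of the final basis reduces to 0, so we have a Gröbner basis.
Inter-reduce: drop elements whose leading term is divisible by another's, tail-reduce, and make monic.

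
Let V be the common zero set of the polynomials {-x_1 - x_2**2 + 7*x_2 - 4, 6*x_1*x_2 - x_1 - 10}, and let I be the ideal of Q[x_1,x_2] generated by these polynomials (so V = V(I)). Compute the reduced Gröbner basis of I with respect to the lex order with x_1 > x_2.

f_1 = -x_1 - x_2**2 + 7*x_2 - 4, LT = x_1.
f_2 = 6*x_1*x_2 - x_1 - 10, LT = x_1*x_2.

S(f_1,f_2): lcm = x_1*x_2. S = 1/6*x_1 + x_2**3 - 7*x_2**2 + 4*x_2 + 5/3.
  reduce S modulo (f_1, f_2):
  remainder x_2**3 - 43/6*x_2**2 + 31/6*x_2 + 1 ≠ 0; add g_3 = x_2**3 - 43/6*x_2**2 + 31/6*x_2 + 1 to the basis.

The other S-polynomials (S(f_1,g_3), S(f_2,g_3)) all reduce to 0 modulo the current basis, so we have a Gröbner basis.
Inter-reduce: drop elements whose leading term is divisible by another's, tail-reduce, and make monic.

G = {x_1 + x_2**2 - 7*x_2 + 4, x_2**3 - 43/6*x_2**2 + 31/6*x_2 + 1}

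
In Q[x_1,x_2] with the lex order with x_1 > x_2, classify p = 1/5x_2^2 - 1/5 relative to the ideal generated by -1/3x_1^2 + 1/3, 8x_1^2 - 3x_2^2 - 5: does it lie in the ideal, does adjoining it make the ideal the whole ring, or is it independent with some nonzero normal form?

1/5x_2^2 - 1/5 lies in I (it reduces to 0).

First compute the reduced Gröbner basis of I by Buchberger's algorithm.
f_1 = -1/3x_1^2 + 1/3, LT = x_1^2.
f_2 = 8x_1^2 - 3x_2^2 - 5, LT = x_1^2.

S(f_1,f_2): lcm = x_1^2. S = 3/8x_2^2 - 3/8.
  leading term x_2^2: no divisor's leading term divides it; move 3/8x_2^2 to the remainder.
  leading term 1: no divisor's leading term divides it; move -3/8 to the remainder.
  remainder 3/8x_2^2 - 3/8 ≠ 0; add h_3 = 3/8x_2^2 - 3/8 to the basis.

The other S-polynomials (S(f_1,h_3), S(f_2,h_3)) all reduce to 0 modulo the current basis, so we have a Gröbner basis.
Inter-reduce: drop elements whose leading term is divisible by another's, tail-reduce, and make monic.
Reduced Gröbner basis: {x_1^2 - 1, x_2^2 - 1}.
Label its elements g_1 = x_1^2 - 1, g_2 = x_2^2 - 1.

Reduce p = 1/5x_2^2 - 1/5 modulo G:
  leading term x_2^2: subtract (1/5)·g_2 from 1/5x_2^2 - 1/5 → 0
  normal form = 0.
Since the normal form is 0, p ∈ I.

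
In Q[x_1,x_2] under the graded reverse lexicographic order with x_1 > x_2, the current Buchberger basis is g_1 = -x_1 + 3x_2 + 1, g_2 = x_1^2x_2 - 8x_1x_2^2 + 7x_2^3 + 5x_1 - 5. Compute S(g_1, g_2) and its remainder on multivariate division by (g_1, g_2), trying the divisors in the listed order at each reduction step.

S(g_1, g_2) = 5x_1x_2^2 - 7x_2^3 - x_1x_2 - 5x_1 + 5; remainder on division = 8x_2^3 + 2x_2^2 - 16x_2.

lcm(LM(g_1), LM(g_2)) = x_1^2x_2.
S = (lcm/LT(g_1))·g_1 − (lcm/LT(g_2))·g_2 = 5x_1x_2^2 - 7x_2^3 - x_1x_2 - 5x_1 + 5.
Reduce S modulo (g_1, g_2) in that order:
  leading term x_1x_2^2: subtract (-5x_2^2)·g_1 from 5x_1x_2^2 - 7x_2^3 - x_1x_2 - 5x_1 + 5 → 8x_2^3 - x_1x_2 + 5x_2^2 - 5x_1 + 5
  leading term x_2^3: no divisor's leading term divides it; move 8x_2^3 to the remainder.
  leading term x_1x_2: subtract (x_2)·g_1 from -x_1x_2 + 5x_2^2 - 5x_1 + 5 → 2x_2^2 - 5x_1 - x_2 + 5
  leading term x_2^2: no divisor's leading term divides it; move 2x_2^2 to the remainder.
  leading term x_1: subtract (5)·g_1 from -5x_1 - x_2 + 5 → -16x_2
  leading term x_2: no divisor's leading term divides it; move -16x_2 to the remainder.
The remainder 8x_2^3 + 2x_2^2 - 16x_2 is nonzero, so it would be added as the next basis element.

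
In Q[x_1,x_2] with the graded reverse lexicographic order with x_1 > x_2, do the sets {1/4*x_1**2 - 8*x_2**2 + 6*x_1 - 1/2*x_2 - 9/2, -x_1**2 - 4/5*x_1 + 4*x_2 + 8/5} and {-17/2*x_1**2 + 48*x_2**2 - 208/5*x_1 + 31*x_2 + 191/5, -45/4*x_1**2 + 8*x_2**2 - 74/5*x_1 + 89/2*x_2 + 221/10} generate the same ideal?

Yes, the ideals are equal.

For a fixed monomial order, each ideal has a unique reduced Gröbner basis; comparing bases decides equality.
Buchberger on the first generating set:
f_1 = 1/4*x_1**2 - 8*x_2**2 + 6*x_1 - 1/2*x_2 - 9/2, LT = x_1**2.
f_2 = -x_1**2 - 4/5*x_1 + 4*x_2 + 8/5, LT = x_1**2.

S(f_1,f_2): lcm = x_1**2. S = -32*x_2**2 + 116/5*x_1 + 2*x_2 - 82/5.
  leading term x_2**2: no divisor's leading term divides it; move -32*x_2**2 to the remainder.
  leading term x_1: no divisor's leading term divides it; move 116/5*x_1 to the remainder.
  leading term x_2: no divisor's leading term divides it; move 2*x_2 to the remainder.
  leading term 1: no divisor's leading term divides it; move -82/5 to the remainder.
  remainder -32*x_2**2 + 116/5*x_1 + 2*x_2 - 82/5 ≠ 0; add g_3 = -32*x_2**2 + 116/5*x_1 + 2*x_2 - 82/5 to the basis.

S(f_1,g_3): leading monomials are coprime, so the S-polynomial reduces to 0 (Buchberger's first criterion).
S(f_2,g_3): leading monomials are coprime, so the S-polynomial reduces to 0 (Buchberger's first criterion).
Every S-polynomial of the final basis reduces to 0, so we have a Gröbner basis.
Inter-reduce: drop elements whose leading term is divisible by another's, tail-reduce, and make monic.
Reduced Gröbner basis: {x_1**2 + 4/5*x_1 - 4*x_2 - 8/5, x_2**2 - 29/40*x_1 - 1/16*x_2 + 41/80}.

Buchberger on the second generating set:
h_1 = -17/2*x_1**2 + 48*x_2**2 - 208/5*x_1 + 31*x_2 + 191/5, LT = x_1**2.
h_2 = -45/4*x_1**2 + 8*x_2**2 - 74/5*x_1 + 89/2*x_2 + 221/10, LT = x_1**2.

S(h_1,h_2): lcm = x_1**2. S = -3776/765*x_2**2 + 13688/3825*x_1 + 236/765*x_2 - 9676/3825.
  leading term x_2**2: no divisor's leading term divides it; move -3776/765*x_2**2 to the remainder.
  leading term x_1: no divisor's leading term divides it; move 13688/3825*x_1 to the remainder.
  leading term x_2: no divisor's leading term divides it; move 236/765*x_2 to the remainder.
  leading term 1: no divisor's leading term divides it; move -9676/3825 to the remainder.
  remainder -3776/765*x_2**2 + 13688/3825*x_1 + 236/765*x_2 - 9676/3825 ≠ 0; add k_3 = -3776/765*x_2**2 + 13688/3825*x_1 + 236/765*x_2 - 9676/3825 to the basis.

S(h_1,k_3): leading monomials are coprime, so the S-polynomial reduces to 0 (Buchberger's first criterion).
S(h_2,k_3): leading monomials are coprime, so the S-polynomial reduces to 0 (Buchberger's first criterion).
Every S-polynomial of the final basis reduces to 0, so we have a Gröbner basis.
Inter-reduce: drop elements whose leading term is divisible by another's, tail-reduce, and make monic.
Reduced Gröbner basis: {x_1**2 + 4/5*x_1 - 4*x_2 - 8/5, x_2**2 - 29/40*x_1 - 1/16*x_2 + 41/80}.

These coincide, so the ideals are equal.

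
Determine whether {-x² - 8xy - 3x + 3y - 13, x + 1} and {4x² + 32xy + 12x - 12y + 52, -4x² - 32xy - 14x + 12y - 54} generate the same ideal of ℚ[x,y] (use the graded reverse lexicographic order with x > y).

Yes, the ideals are equal.

For a fixed monomial order, each ideal has a unique reduced Gröbner basis; comparing bases decides equality.
Buchberger on the first generating set:
f_1 = -x² - 8xy - 3x + 3y - 13, LT = x².
f_2 = x + 1, LT = x.

S(f_1,f_2): lcm = x². S = 8xy + 2x - 3y + 13.
  reduce S modulo (f_1, f_2):
  remainder -11y + 11 ≠ 0; add g_3 = -11y + 11 to the basis.

The other S-polynomials (S(f_1,g_3), S(f_2,g_3)) all reduce to 0 modulo the current basis, so we have a Gröbner basis.
Inter-reduce: drop elements whose leading term is divisible by another's, tail-reduce, and make monic.
Reduced Gröbner basis: {x + 1, y - 1}.

Buchberger on the second generating set:
h_1 = 4x² + 32xy + 12x - 12y + 52, LT = x².
h_2 = -4x² - 32xy - 14x + 12y - 54, LT = x².

S(h_1,h_2): lcm = x². S = -½x - ½.
  reduce S modulo (h_1, h_2):
  remainder -½x - ½ ≠ 0; add k_3 = -½x - ½ to the basis.

S(h_1,k_3): lcm = x². S = 8xy + 2x - 3y + 13.
  reduce S modulo (h_1, h_2, k_3):
  remainder -11y + 11 ≠ 0; add k_4 = -11y + 11 to the basis.

The other S-polynomials (S(h_2,k_3), S(h_1,k_4), S(h_2,k_4), S(k_3,k_4)) all reduce to 0 modulo the current basis, so we have a Gröbner basis.
Inter-reduce: drop elements whose leading term is divisible by another's, tail-reduce, and make monic.
Reduced Gröbner basis: {x + 1, y - 1}.

These coincide, so the ideals are equal.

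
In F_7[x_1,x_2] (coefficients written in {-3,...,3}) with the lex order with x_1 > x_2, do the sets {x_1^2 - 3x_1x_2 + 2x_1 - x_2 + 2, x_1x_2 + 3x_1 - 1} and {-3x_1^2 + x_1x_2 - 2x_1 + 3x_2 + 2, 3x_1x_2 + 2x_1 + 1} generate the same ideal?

No, the ideals differ.

Since reduced Gröbner bases are canonical representatives of ideals under a given ordering, it suffices to compute and compare them.
Buchberger on the first generating set:
f_1 = x_1^2 - 3x_1x_2 + 2x_1 - x_2 + 2, LT = x_1^2.
f_2 = x_1x_2 + 3x_1 - 1, LT = x_1x_2.

S(f_1,f_2): lcm = x_1^2x_2. S = -3x_1^2 - 3x_1x_2^2 + 2x_1x_2 + x_1 - x_2^2 + 2x_2.
  reduce S modulo (f_1, f_2):
  remainder x_1 - x_2^2 + 3x_2 + 1 ≠ 0; add g_3 = x_1 - x_2^2 + 3x_2 + 1 to the basis.

S(f_2,g_3): lcm = x_1x_2. S = 3x_1 + x_2^3 - 3x_2^2 - x_2 - 1.
  reduce S modulo (f_1, f_2, g_3):
  remainder x_2^3 - 3x_2 + 3 ≠ 0; add g_4 = x_2^3 - 3x_2 + 3 to the basis.

The other S-polynomials (S(f_1,g_3), S(f_1,g_4), S(f_2,g_4), S(g_3,g_4)) all reduce to 0 modulo the current basis, so we have a Gröbner basis.
Inter-reduce: drop elements whose leading term is divisible by another's, tail-reduce, and make monic.
Reduced Gröbner basis: {x_1 - x_2^2 + 3x_2 + 1, x_2^3 - 3x_2 + 3}.

Buchberger on the second generating set:
h_1 = -3x_1^2 + x_1x_2 - 2x_1 + 3x_2 + 2, LT = x_1^2.
h_2 = 3x_1x_2 + 2x_1 + 1, LT = x_1x_2.

S(h_1,h_2): lcm = x_1^2x_2. S = -3x_1^2 + 2x_1x_2^2 + 3x_1x_2 + 2x_1 - x_2^2 - 3x_2.
  reduce S modulo (h_1, h_2):
  remainder 2x_1 - x_2^2 - 2x_2 - 3 ≠ 0; add k_3 = 2x_1 - x_2^2 - 2x_2 - 3 to the basis.

S(h_2,k_3): lcm = x_1x_2. S = 3x_1 - 3x_2^3 + x_2^2 - 2x_2 - 2.
  reduce S modulo (h_1, h_2, k_3):
  remainder -3x_2^3 - x_2^2 + x_2 - 1 ≠ 0; add k_4 = -3x_2^3 - x_2^2 + x_2 - 1 to the basis.

The other S-polynomials (S(h_1,k_3), S(h_1,k_4), S(h_2,k_4), S(k_3,k_4)) all reduce to 0 modulo the current basis, so we have a Gröbner basis.
Inter-reduce: drop elements whose leading term is divisible by another's, tail-reduce, and make monic.
Reduced Gröbner basis: {x_1 + 3x_2^2 - x_2 + 2, x_2^3 - 2x_2^2 + 2x_2 - 2}.

Since the reduced bases disagree, the two ideals are not the same.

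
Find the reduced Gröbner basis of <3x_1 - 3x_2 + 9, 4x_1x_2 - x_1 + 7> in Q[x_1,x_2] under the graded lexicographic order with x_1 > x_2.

G = {x_2^2 - 13/4x_2 + 5/2, x_1 - x_2 + 3}

This is the nonlinear analogue of row-reducing a linear system.

f_1 = 3x_1 - 3x_2 + 9, LT = x_1.
f_2 = 4x_1x_2 - x_1 + 7, LT = x_1x_2.

S(f_1,f_2): lcm = x_1x_2. S = -x_2^2 + 1/4x_1 + 3x_2 - 7/4.
  leading term x_2^2: no divisor's leading term divides it; move -x_2^2 to the remainder.
  leading term x_1: subtract (1/12)·f_1 from 1/4x_1 + 3x_2 - 7/4 → 13/4x_2 - 5/2
  leading term x_2: no divisor's leading term divides it; move 13/4x_2 to the remainder.
  leading term 1: no divisor's leading term divides it; move -5/2 to the remainder.
  remainder -x_2^2 + 13/4x_2 - 5/2 ≠ 0; add g_3 = -x_2^2 + 13/4x_2 - 5/2 to the basis.

The other S-polynomials (S(f_1,g_3), S(f_2,g_3)) all reduce to 0 modulo the current basis, so we have a Gröbner basis.
Inter-reduce: drop elements whose leading term is divisible by another's, tail-reduce, and make monic.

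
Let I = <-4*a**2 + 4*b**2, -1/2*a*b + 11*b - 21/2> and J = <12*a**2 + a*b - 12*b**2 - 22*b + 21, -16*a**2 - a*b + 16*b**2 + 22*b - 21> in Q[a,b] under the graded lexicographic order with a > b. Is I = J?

Yes, the ideals are equal.

Since reduced Gröbner bases are canonical representatives of ideals under a given ordering, it suffices to compute and compare them.
Buchberger on the first generating set:
f_1 = -4*a**2 + 4*b**2, LT = a**2.
f_2 = -1/2*a*b + 11*b - 21/2, LT = a*b.

S(f_1,f_2): lcm = a**2*b. S = -b**3 + 22*a*b - 21*a.
  leading term b**3: no divisor's leading term divides it; move -b**3 to the remainder.
  leading term a*b: subtract (-44)·f_2 from 22*a*b - 21*a → -21*a + 484*b - 462
  leading term a: no divisor's leading term divides it; move -21*a to the remainder.
  leading term b: no divisor's leading term divides it; move 484*b to the remainder.
  leading term 1: no divisor's leading term divides it; move -462 to the remainder.
  remainder -b**3 - 21*a + 484*b - 462 ≠ 0; add g_3 = -b**3 - 21*a + 484*b - 462 to the basis.

The other S-polynomials (S(f_1,g_3), S(f_2,g_3)) all reduce to 0 modulo the current basis, so we have a Gröbner basis.
Inter-reduce: drop elements whose leading term is divisible by another's, tail-reduce, and make monic.
Reduced Gröbner basis: {b**3 + 21*a - 484*b + 462, a**2 - b**2, a*b - 22*b + 21}.

Buchberger on the second generating set:
h_1 = 12*a**2 + a*b - 12*b**2 - 22*b + 21, LT = a**2.
h_2 = -16*a**2 - a*b + 16*b**2 + 22*b - 21, LT = a**2.

S(h_1,h_2): lcm = a**2. S = 1/48*a*b - 11/24*b + 7/16.
  leading term a*b: no divisor's leading term divides it; move 1/48*a*b to the remainder.
  leading term b: no divisor's leading term divides it; move -11/24*b to the remainder.
  leading term 1: no divisor's leading term divides it; move 7/16 to the remainder.
  remainder 1/48*a*b - 11/24*b + 7/16 ≠ 0; add k_3 = 1/48*a*b - 11/24*b + 7/16 to the basis.

S(h_1,k_3): lcm = a**2*b. S = 1/12*a*b**2 - b**3 + 22*a*b - 11/6*b**2 - 21*a + 7/4*b.
  leading term a*b**2: subtract (4*b)·k_3 from 1/12*a*b**2 - b**3 + 22*a*b - 11/6*b**2 - 21*a + 7/4*b → -b**3 + 22*a*b - 21*a
  leading term b**3: no divisor's leading term divides it; move -b**3 to the remainder.
  leading term a*b: subtract (1056)·k_3 from 22*a*b - 21*a → -21*a + 484*b - 462
  leading term a: no divisor's leading term divides it; move -21*a to the remainder.
  leading term b: no divisor's leading term divides it; move 484*b to the remainder.
  leading term 1: no divisor's leading term divides it; move -462 to the remainder.
  remainder -b**3 - 21*a + 484*b - 462 ≠ 0; add k_4 = -b**3 - 21*a + 484*b - 462 to the basis.

The other S-polynomials (S(h_2,k_3), S(h_1,k_4), S(h_2,k_4), S(k_3,k_4)) all reduce to 0 modulo the current basis, so we have a Gröbner basis.
Inter-reduce: drop elements whose leading term is divisible by another's, tail-reduce, and make monic.
Reduced Gröbner basis: {b**3 + 21*a - 484*b + 462, a**2 - b**2, a*b - 22*b + 21}.

These coincide, so the ideals are equal.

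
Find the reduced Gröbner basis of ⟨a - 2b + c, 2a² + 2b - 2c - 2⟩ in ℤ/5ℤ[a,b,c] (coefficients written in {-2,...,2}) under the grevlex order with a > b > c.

f_1 = a - 2b + c, LT = a.
f_2 = 2a² + 2b - 2c - 2, LT = a².

S(f_1,f_2): lcm = a². S = -2ab + ac - b + c + 1.
  leading term ab: subtract (-2b)·f_1 from -2ab + ac - b + c + 1 → b² + ac + 2bc - b + c + 1
  leading term b²: no divisor's leading term divides it; move b² to the remainder.
  leading term ac: subtract (c)·f_1 from ac + 2bc - b + c + 1 → -bc - c² - b + c + 1
  leading term bc: no divisor's leading term divides it; move -bc to the remainder.
  leading term c²: no divisor's leading term divides it; move -c² to the remainder.
  leading term b: no divisor's leading term divides it; move -b to the remainder.
  leading term c: no divisor's leading term divides it; move c to the remainder.
  leading term 1: no divisor's leading term divides it; move 1 to the remainder.
  remainder b² - bc - c² - b + c + 1 ≠ 0; add g_3 = b² - bc - c² - b + c + 1 to the basis.

The other S-polynomials (S(f_1,g_3), S(f_2,g_3)) all reduce to 0 modulo the current basis, so we have a Gröbner basis.
Inter-reduce: drop elements whose leading term is divisible by another's, tail-reduce, and make monic.

G = {b² - bc - c² - b + c + 1, a - 2b + c}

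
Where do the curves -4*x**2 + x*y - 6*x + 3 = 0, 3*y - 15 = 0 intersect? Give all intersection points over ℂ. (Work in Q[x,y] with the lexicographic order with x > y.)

Compute a lex Gröbner basis by Buchberger's algorithm.
f_1 = -4*x**2 + x*y - 6*x + 3, LT = x**2.
f_2 = 3*y - 15, LT = y.

The S-polynomials (S(f_1,f_2)) all reduce to 0 modulo the current basis, so we have a Gröbner basis.
Inter-reduce: drop elements whose leading term is divisible by another's, tail-reduce, and make monic.
Reduced Gröbner basis: {x**2 + 1/4*x - 3/4, y - 5}.

The lex basis is triangular: the last element involves only y. Solving y - 5 = 0 gives y ∈ {5}; substituting each value into the earlier elements determines the remaining variables.
  y = 5: the earlier basis element becomes x**2 + 1/4*x - 3/4 = 0, giving x = -1, 3/4 — points (-1, 5), (3/4, 5).
Check: every point annihilates each of the original generators.

{(-1, 5), (3/4, 5)}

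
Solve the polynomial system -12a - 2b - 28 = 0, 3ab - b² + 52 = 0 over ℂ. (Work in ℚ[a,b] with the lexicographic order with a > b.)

{(-8/9, -26/3), (-3, 4)}

Compute a lex Gröbner basis by Buchberger's algorithm.
f_1 = -12a - 2b - 28, LT = a.
f_2 = 3ab - b² + 52, LT = ab.

S(f_1,f_2): lcm = ab. S = ½b² + 7/3b - 52/3.
  leading term b²: no divisor's leading term divides it; move ½b² to the remainder.
  leading term b: no divisor's leading term divides it; move 7/3b to the remainder.
  leading term 1: no divisor's leading term divides it; move -52/3 to the remainder.
  remainder ½b² + 7/3b - 52/3 ≠ 0; add h_3 = ½b² + 7/3b - 52/3 to the basis.

The other S-polynomials (S(f_1,h_3), S(f_2,h_3)) all reduce to 0 modulo the current basis, so we have a Gröbner basis.
Inter-reduce: drop elements whose leading term is divisible by another's, tail-reduce, and make monic.
Reduced Gröbner basis: {a + ⅙b + 7/3, b² + 14/3b - 104/3}.

From the last basis element, b² + 14/3b - 104/3 = 0, so b takes values in {-26/3, 4}. Each choice, substituted upward through the basis, yields the corresponding point(s) of the solution set.
  b = -26/3: the earlier basis element becomes a + 8/9 = 0, giving a = -8/9 — point (-8/9, -26/3).
  b = 4: the earlier basis element becomes a + 3 = 0, giving a = -3 — point (-3, 4).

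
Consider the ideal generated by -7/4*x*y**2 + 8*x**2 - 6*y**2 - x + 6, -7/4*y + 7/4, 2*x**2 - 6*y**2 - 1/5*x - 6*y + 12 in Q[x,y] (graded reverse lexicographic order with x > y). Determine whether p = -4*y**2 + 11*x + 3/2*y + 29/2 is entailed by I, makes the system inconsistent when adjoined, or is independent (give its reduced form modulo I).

First compute the reduced Gröbner basis of I by Buchberger's algorithm.
f_1 = -7/4*x*y**2 + 8*x**2 - 6*y**2 - x + 6, LT = x*y**2.
f_2 = -7/4*y + 7/4, LT = y.
f_3 = 2*x**2 - 6*y**2 - 1/5*x - 6*y + 12, LT = x**2.

S(f_1,f_2): lcm = x*y**2. S = -32/7*x**2 + x*y + 24/7*y**2 + 4/7*x - 24/7.
  leading term x**2: subtract (-16/7)·f_3 from -32/7*x**2 + x*y + 24/7*y**2 + 4/7*x - 24/7 → x*y - 72/7*y**2 + 4/35*x - 96/7*y + 24
  leading term x*y: subtract (-4/7*x)·f_2 from x*y - 72/7*y**2 + 4/35*x - 96/7*y + 24 → -72/7*y**2 + 39/35*x - 96/7*y + 24
  leading term y**2: subtract (288/49*y)·f_2 from -72/7*y**2 + 39/35*x - 96/7*y + 24 → 39/35*x - 24*y + 24
  leading term x: no divisor's leading term divides it; move 39/35*x to the remainder.
  leading term y: subtract (96/7)·f_2 from -24*y + 24 → 0
  remainder 39/35*x ≠ 0; add h_4 = 39/35*x to the basis.

The other S-polynomials (S(f_1,f_3), S(f_2,f_3), S(f_1,h_4), S(f_2,h_4), S(f_3,h_4)) all reduce to 0 modulo the current basis, so we have a Gröbner basis.
Inter-reduce: drop elements whose leading term is divisible by another's, tail-reduce, and make monic.
Reduced Gröbner basis: {x, y - 1}.
Label its elements g_1 = x, g_2 = y - 1.

Reduce p = -4*y**2 + 11*x + 3/2*y + 29/2 modulo G:
  leading term y**2: subtract (-4*y)·g_2 from -4*y**2 + 11*x + 3/2*y + 29/2 → 11*x - 5/2*y + 29/2
  leading term x: subtract (11)·g_1 from 11*x - 5/2*y + 29/2 → -5/2*y + 29/2
  leading term y: subtract (-5/2)·g_2 from -5/2*y + 29/2 → 12
  leading term 1: no divisor's leading term divides it; move 12 to the remainder.
  normal form = 12.
The normal form is nonzero, so p ∉ I. Since p minus its normal form lies in I, I + (p) = I + (r) where r = 12; decide whether this ideal is the whole ring.
Here r = 12 is a nonzero constant, hence a unit: 1 ∈ I + (p), the Gröbner basis of I + (p) is {1}, and the enlarged system has no common solution — adjoining p is inconsistent.

The remainder on division by a Gröbner basis is unique — it is the normal form.

Adjoining -4*y**2 + 11*x + 3/2*y + 29/2 makes the ideal the whole ring: the system is inconsistent.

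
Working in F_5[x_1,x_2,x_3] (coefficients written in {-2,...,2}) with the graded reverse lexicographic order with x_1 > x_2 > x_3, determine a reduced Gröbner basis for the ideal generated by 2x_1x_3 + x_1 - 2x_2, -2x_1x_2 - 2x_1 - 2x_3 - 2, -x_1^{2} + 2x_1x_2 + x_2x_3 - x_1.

f_1 = 2x_1x_3 + x_1 - 2x_2, LT = x_1x_3.
f_2 = -2x_1x_2 - 2x_1 - 2x_3 - 2, LT = x_1x_2.
f_3 = -x_1^{2} + 2x_1x_2 + x_2x_3 - x_1, LT = x_1^{2}.

S(f_1,f_2): lcm = x_1x_2x_3. S = -2x_1x_2 - x_2^{2} - x_1x_3 - x_3^{2} - x_3.
  reduce S modulo (f_1, f_2, f_3):
  remainder -x_2^{2} - x_3^{2} - x_2 + x_3 + 2 ≠ 0; add g_4 = -x_2^{2} - x_3^{2} - x_2 + x_3 + 2 to the basis.

S(f_1,f_3): lcm = x_1^{2}x_3. S = 2x_1x_2x_3 + x_2x_3^{2} - 2x_1^{2} - x_1x_2 - x_1x_3.
  reduce S modulo (f_1, f_2, f_3, g_4):
  remainder x_2x_3^{2} - 2x_2x_3 - 2x_3^{2} + x_1 + 2x_2 - 2x_3 ≠ 0; add g_5 = x_2x_3^{2} - 2x_2x_3 - 2x_3^{2} + x_1 + 2x_2 - 2x_3 to the basis.

S(f_2,f_3): lcm = x_1^{2}x_2. S = 2x_1x_2^{2} + x_2^{2}x_3 + x_1^{2} - x_1x_2 + x_1x_3 + x_1.
  reduce S modulo (f_1, f_2, f_3, g_4, g_5):
  remainder -x_3^{3} - 2x_2x_3 + x_3^{2} - 2x_1 - x_2 - 2x_3 + 1 ≠ 0; add g_6 = -x_3^{3} - 2x_2x_3 + x_3^{2} - 2x_1 - x_2 - 2x_3 + 1 to the basis.

The other S-polynomials (S(f_1,g_4), S(f_2,g_4), S(f_3,g_4), S(f_1,g_5), S(f_2,g_5), S(f_3,g_5), S(g_4,g_5), S(f_1,g_6), S(f_2,g_6), S(f_3,g_6), S(g_4,g_6), S(g_5,g_6)) all reduce to 0 modulo the current basis, so we have a Gröbner basis.

G = {x_2x_3^{2} - 2x_2x_3 - 2x_3^{2} + x_1 + 2x_2 - 2x_3, x_3^{3} + 2x_2x_3 - x_3^{2} + 2x_1 + x_2 + 2x_3 - 1, x_1^{2} - x_2x_3 - 2x_1 + 2x_3 + 2, x_1x_2 + x_1 + x_3 + 1, x_2^{2} + x_3^{2} + x_2 - x_3 - 2, x_1x_3 - 2x_1 - x_2}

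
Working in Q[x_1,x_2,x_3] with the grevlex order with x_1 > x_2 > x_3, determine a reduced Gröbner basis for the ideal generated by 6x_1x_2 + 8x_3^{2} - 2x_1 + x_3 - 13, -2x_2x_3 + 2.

G = {x_3^{3} - \tfrac{1}{4}x_1x_3 + \tfrac{1}{8}x_3^{2} + \tfrac{3}{4}x_1 - \tfrac{13}{8}x_3, x_1x_2 + \tfrac{4}{3}x_3^{2} - \tfrac{1}{3}x_1 + \tfrac{1}{6}x_3 - \tfrac{13}{6}, x_2x_3 - 1}

f_1 = 6x_1x_2 + 8x_3^{2} - 2x_1 + x_3 - 13, LT = x_1x_2.
f_2 = -2x_2x_3 + 2, LT = x_2x_3.

S(f_1,f_2): lcm = x_1x_2x_3. S = \tfrac{4}{3}x_3^{3} - \tfrac{1}{3}x_1x_3 + \tfrac{1}{6}x_3^{2} + x_1 - \tfrac{13}{6}x_3.
  reduce S modulo (f_1, f_2):
  remainder \tfrac{4}{3}x_3^{3} - \tfrac{1}{3}x_1x_3 + \tfrac{1}{6}x_3^{2} + x_1 - \tfrac{13}{6}x_3 ≠ 0; add g_3 = \tfrac{4}{3}x_3^{3} - \tfrac{1}{3}x_1x_3 + \tfrac{1}{6}x_3^{2} + x_1 - \tfrac{13}{6}x_3 to the basis.

The other S-polynomials (S(f_1,g_3), S(f_2,g_3)) all reduce to 0 modulo the current basis, so we have a Gröbner basis.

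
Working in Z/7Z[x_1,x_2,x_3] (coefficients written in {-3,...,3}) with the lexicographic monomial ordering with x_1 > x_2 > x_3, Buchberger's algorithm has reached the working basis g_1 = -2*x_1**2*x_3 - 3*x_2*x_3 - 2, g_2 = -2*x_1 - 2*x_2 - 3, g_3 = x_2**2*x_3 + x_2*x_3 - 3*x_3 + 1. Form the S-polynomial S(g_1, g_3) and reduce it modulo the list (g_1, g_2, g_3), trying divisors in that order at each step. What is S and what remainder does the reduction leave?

S(g_1, g_3) = -x_1**2*x_2*x_3 + 3*x_1**2*x_3 - x_1**2 - 2*x_2**3*x_3 + x_2**2; remainder on division = 0.

lcm(LM(g_1), LM(g_3)) = x_1**2*x_2**2*x_3.
S = (lcm/LT(g_1))·g_1 − (lcm/LT(g_3))·g_3 = -x_1**2*x_2*x_3 + 3*x_1**2*x_3 - x_1**2 - 2*x_2**3*x_3 + x_2**2.
Reduce S modulo (g_1, g_2, g_3) in that order:
  leading term x_1**2*x_2*x_3: subtract (-3*x_2)·g_1 from -x_1**2*x_2*x_3 + 3*x_1**2*x_3 - x_1**2 - 2*x_2**3*x_3 + x_2**2 → 3*x_1**2*x_3 - x_1**2 - 2*x_2**3*x_3 - 2*x_2**2*x_3 + x_2**2 + x_2
  leading term x_1**2*x_3: subtract (2)·g_1 from 3*x_1**2*x_3 - x_1**2 - 2*x_2**3*x_3 - 2*x_2**2*x_3 + x_2**2 + x_2 → -x_1**2 - 2*x_2**3*x_3 - 2*x_2**2*x_3 + x_2**2 - x_2*x_3 + x_2 - 3
  leading term x_1**2: subtract (-3*x_1)·g_2 from -x_1**2 - 2*x_2**3*x_3 - 2*x_2**2*x_3 + x_2**2 - x_2*x_3 + x_2 - 3 → x_1*x_2 - 2*x_1 - 2*x_2**3*x_3 - 2*x_2**2*x_3 + x_2**2 - x_2*x_3 + x_2 - 3
  leading term x_1*x_2: subtract (3*x_2)·g_2 from x_1*x_2 - 2*x_1 - 2*x_2**3*x_3 - 2*x_2**2*x_3 + x_2**2 - x_2*x_3 + x_2 - 3 → -2*x_1 - 2*x_2**3*x_3 - 2*x_2**2*x_3 - x_2*x_3 + 3*x_2 - 3
  leading term x_1: subtract (1)·g_2 from -2*x_1 - 2*x_2**3*x_3 - 2*x_2**2*x_3 - x_2*x_3 + 3*x_2 - 3 → -2*x_2**3*x_3 - 2*x_2**2*x_3 - x_2*x_3 - 2*x_2
  leading term x_2**3*x_3: subtract (-2*x_2)·g_3 from -2*x_2**3*x_3 - 2*x_2**2*x_3 - x_2*x_3 - 2*x_2 → 0
The remainder is 0, so this S-polynomial contributes no new basis element.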